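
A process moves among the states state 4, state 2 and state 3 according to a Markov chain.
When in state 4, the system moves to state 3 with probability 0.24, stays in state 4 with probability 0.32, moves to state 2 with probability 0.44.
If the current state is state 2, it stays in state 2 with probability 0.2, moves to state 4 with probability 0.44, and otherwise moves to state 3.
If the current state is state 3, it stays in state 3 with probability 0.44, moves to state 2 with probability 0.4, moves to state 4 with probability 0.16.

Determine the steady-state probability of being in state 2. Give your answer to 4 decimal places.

0.3435

Let the stationary distribution be π with π = πP and π_1 + π_2 + π_3 = 1.
π_1 = 0.32·π_1 + 0.44·π_2 + 0.16·π_3
π_2 = 0.44·π_1 + 0.2·π_2 + 0.4·π_3
Solving with the normalization constraint gives π = (0.3050, 0.3435, 0.3515).
So the stationary probability of state 2 is 0.3435.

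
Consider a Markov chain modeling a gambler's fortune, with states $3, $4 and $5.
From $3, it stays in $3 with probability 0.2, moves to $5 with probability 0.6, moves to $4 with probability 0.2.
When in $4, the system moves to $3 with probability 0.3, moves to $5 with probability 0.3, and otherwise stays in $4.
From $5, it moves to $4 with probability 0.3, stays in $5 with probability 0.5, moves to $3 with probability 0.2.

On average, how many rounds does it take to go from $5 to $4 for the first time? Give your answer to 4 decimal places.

Let t(s) be the expected number of rounds to first reach $4 from state s, with t($4) = 0. Conditioning on the first round:
t($3) = 1 + 0.2·t($3) + 0.6·t($5)
t($5) = 1 + 0.2·t($3) + 0.5·t($5)
Solving: t($3) = 3.9286, t($5) = 3.5714.
Expected rounds from $5 to $4: 3.5714.

3.5714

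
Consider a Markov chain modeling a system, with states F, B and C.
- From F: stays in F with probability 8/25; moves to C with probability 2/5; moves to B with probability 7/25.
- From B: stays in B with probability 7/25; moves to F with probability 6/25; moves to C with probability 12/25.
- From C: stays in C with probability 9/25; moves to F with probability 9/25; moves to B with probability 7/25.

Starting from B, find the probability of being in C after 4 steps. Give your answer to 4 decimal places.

Propagate the distribution vector 4 steps from B.
After 0 steps: (0.0000, 1.0000, 0.0000)
After 1 step: (0.2400, 0.2800, 0.4800)
After 2 steps: (0.3168, 0.2800, 0.4032)
After 3 steps: (0.3137, 0.2800, 0.4063)
After 4 steps: (0.3139, 0.2800, 0.4061)
P(in C after 4 steps) = 0.4061

0.4061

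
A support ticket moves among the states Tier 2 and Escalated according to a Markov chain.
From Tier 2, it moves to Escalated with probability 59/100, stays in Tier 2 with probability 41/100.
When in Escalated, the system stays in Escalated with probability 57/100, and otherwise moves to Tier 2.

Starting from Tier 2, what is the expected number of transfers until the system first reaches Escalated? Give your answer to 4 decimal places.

Let t(s) be the expected number of transfers to first reach Escalated from state s, with t(Escalated) = 0. Conditioning on the first transfer:
t(Tier 2) = 1 + 0.41·t(Tier 2)
Solving: t(Tier 2) = 1.6949.
Expected transfers from Tier 2 to Escalated: 1.6949.

1.6949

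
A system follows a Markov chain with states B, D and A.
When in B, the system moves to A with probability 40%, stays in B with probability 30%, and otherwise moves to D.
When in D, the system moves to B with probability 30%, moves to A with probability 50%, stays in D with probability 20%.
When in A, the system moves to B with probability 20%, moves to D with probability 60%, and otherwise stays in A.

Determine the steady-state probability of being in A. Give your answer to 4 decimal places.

0.3643

Let the stationary distribution be π with π = πP and π_1 + π_2 + π_3 = 1.
π_1 = 0.3·π_1 + 0.3·π_2 + 0.2·π_3
π_2 = 0.3·π_1 + 0.2·π_2 + 0.6·π_3
Solving with the normalization constraint gives π = (0.2636, 0.3721, 0.3643).
So the stationary probability of A is 0.3643.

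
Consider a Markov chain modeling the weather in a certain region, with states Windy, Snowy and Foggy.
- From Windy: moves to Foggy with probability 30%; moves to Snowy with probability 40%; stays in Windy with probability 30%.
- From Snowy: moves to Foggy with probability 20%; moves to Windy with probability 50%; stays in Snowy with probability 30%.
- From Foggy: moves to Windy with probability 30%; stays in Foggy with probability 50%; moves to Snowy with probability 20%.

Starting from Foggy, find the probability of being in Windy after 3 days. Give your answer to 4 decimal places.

0.3560

Propagate the distribution vector 3 days from Foggy.
After 0 days: (0.0000, 0.0000, 1.0000)
After 1 day: (0.3000, 0.2000, 0.5000)
After 2 days: (0.3400, 0.2800, 0.3800)
After 3 days: (0.3560, 0.2960, 0.3480)
P(in Windy after 3 days) = 0.3560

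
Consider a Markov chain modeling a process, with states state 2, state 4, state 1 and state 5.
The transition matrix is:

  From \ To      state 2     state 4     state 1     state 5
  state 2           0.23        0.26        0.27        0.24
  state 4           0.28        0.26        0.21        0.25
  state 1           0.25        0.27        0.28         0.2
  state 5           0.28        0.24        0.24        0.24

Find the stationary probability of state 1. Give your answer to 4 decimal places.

Let the stationary distribution be π with π = πP and π_1 + π_2 + π_3 + π_4 = 1.
π_1 = 0.23·π_1 + 0.28·π_2 + 0.25·π_3 + 0.28·π_4
π_2 = 0.26·π_1 + 0.26·π_2 + 0.27·π_3 + 0.24·π_4
π_3 = 0.27·π_1 + 0.21·π_2 + 0.28·π_3 + 0.24·π_4
Solving with the normalization constraint gives π = (0.2595, 0.2578, 0.2501, 0.2326).
So the stationary probability of state 1 is 0.2501.

0.2501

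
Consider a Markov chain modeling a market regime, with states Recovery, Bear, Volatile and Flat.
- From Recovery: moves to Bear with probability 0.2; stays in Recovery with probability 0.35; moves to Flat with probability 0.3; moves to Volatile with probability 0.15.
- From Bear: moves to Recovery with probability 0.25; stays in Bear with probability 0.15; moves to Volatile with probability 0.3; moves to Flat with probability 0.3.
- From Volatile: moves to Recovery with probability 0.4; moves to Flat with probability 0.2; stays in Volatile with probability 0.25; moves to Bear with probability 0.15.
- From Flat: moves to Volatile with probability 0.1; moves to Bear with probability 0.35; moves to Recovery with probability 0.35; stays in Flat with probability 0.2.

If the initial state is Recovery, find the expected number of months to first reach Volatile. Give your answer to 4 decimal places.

Let t(s) be the expected number of months to first reach Volatile from state s, with t(Volatile) = 0. Conditioning on the first month:
t(Recovery) = 1 + 0.35·t(Recovery) + 0.2·t(Bear) + 0.3·t(Flat)
t(Bear) = 1 + 0.25·t(Recovery) + 0.15·t(Bear) + 0.3·t(Flat)
t(Flat) = 1 + 0.35·t(Recovery) + 0.35·t(Bear) + 0.2·t(Flat)
Solving: t(Recovery) = 5.8555, t(Bear) = 5.0190, t(Flat) = 6.0076.
Expected months from Recovery to Volatile: 5.8555.

5.8555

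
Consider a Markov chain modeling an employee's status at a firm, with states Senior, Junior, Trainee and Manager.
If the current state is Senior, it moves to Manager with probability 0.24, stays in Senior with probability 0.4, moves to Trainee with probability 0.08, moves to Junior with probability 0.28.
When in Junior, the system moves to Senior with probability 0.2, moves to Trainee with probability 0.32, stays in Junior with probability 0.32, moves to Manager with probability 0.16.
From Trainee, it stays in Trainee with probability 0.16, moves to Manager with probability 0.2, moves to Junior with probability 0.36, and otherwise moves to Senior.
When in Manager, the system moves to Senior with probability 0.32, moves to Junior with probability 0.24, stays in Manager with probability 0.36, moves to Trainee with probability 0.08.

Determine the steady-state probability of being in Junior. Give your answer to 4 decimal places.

Let the stationary distribution be π with π = πP and π_1 + π_2 + π_3 + π_4 = 1.
π_1 = 0.4·π_1 + 0.2·π_2 + 0.28·π_3 + 0.32·π_4
π_2 = 0.28·π_1 + 0.32·π_2 + 0.36·π_3 + 0.24·π_4
π_3 = 0.08·π_1 + 0.32·π_2 + 0.16·π_3 + 0.08·π_4
Solving with the normalization constraint gives π = (0.3022, 0.2954, 0.1640, 0.2384).
So the stationary probability of Junior is 0.2954.

0.2954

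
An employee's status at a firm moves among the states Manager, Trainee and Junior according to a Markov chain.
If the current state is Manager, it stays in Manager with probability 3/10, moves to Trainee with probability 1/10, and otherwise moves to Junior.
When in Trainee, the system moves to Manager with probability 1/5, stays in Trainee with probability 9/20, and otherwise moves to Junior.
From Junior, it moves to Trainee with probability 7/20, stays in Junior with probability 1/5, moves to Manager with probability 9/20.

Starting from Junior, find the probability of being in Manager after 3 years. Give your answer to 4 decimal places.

Propagate the distribution vector 3 years from Junior.
After 0 years: (0.0000, 0.0000, 1.0000)
After 1 year: (0.4500, 0.3500, 0.2000)
After 2 years: (0.2950, 0.2725, 0.4325)
After 3 years: (0.3376, 0.3035, 0.3589)
P(in Manager after 3 years) = 0.3376

0.3376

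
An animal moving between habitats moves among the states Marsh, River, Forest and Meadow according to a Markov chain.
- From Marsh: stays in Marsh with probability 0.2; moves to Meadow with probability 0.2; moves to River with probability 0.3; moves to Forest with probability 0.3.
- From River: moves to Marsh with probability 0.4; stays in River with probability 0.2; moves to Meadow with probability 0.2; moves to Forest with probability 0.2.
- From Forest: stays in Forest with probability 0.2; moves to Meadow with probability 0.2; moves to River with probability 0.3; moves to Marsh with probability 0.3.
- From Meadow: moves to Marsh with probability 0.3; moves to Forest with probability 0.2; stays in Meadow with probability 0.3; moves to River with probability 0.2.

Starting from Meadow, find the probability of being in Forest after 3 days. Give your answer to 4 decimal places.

Propagate the distribution vector 3 days from Meadow.
After 0 days: (0.0000, 0.0000, 0.0000, 1.0000)
After 1 day: (0.3000, 0.2000, 0.2000, 0.3000)
After 2 days: (0.2900, 0.2500, 0.2300, 0.2300)
After 3 days: (0.2960, 0.2520, 0.2290, 0.2230)
P(in Forest after 3 days) = 0.2290

0.2290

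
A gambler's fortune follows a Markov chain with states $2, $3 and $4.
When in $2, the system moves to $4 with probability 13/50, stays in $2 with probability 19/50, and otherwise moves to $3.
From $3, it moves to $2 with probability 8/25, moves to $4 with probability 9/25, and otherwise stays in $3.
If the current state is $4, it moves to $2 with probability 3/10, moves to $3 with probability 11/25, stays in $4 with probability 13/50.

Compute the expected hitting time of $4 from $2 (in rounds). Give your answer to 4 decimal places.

Let t(s) be the expected number of rounds to first reach $4 from state s, with t($4) = 0. Conditioning on the first round:
t($2) = 1 + 0.38·t($2) + 0.36·t($3)
t($3) = 1 + 0.32·t($2) + 0.32·t($3)
Solving: t($2) = 3.3943, t($3) = 3.0679.
Expected rounds from $2 to $4: 3.3943.

3.3943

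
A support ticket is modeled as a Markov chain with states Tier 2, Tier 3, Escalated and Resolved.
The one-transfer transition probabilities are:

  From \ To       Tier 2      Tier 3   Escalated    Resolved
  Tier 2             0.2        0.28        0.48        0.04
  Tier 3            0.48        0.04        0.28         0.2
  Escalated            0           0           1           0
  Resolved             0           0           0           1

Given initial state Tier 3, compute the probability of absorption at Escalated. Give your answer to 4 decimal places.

Let h(s) be the probability of absorption at Escalated starting from transient state s. Then h(Escalated) = 1 and h(Resolved) = 0. By first-step analysis:
h(Tier 2) = 0.2·h(Tier 2) + 0.28·h(Tier 3) + 0.48·1 + 0.04·0
h(Tier 3) = 0.48·h(Tier 2) + 0.04·h(Tier 3) + 0.28·1 + 0.2·0
Solving: h(Tier 2) = 0.8510, h(Tier 3) = 0.7172.
Starting from Tier 3, the probability is 0.7172.

0.7172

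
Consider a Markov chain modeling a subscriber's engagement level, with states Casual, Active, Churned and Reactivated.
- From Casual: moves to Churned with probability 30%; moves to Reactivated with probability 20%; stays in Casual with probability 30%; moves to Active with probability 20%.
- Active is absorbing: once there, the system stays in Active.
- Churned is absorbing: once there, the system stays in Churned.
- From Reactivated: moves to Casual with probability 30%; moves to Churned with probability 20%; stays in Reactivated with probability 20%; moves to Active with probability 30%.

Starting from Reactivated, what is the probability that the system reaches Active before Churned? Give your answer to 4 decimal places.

Let h(s) be the probability of absorption at Active starting from transient state s. Then h(Active) = 1 and h(Churned) = 0. By first-step analysis:
h(Casual) = 0.3·h(Casual) + 0.2·1 + 0.3·0 + 0.2·h(Reactivated)
h(Reactivated) = 0.3·h(Casual) + 0.3·1 + 0.2·0 + 0.2·h(Reactivated)
Solving: h(Casual) = 0.4400, h(Reactivated) = 0.5400.
Starting from Reactivated, the probability is 0.5400.

0.5400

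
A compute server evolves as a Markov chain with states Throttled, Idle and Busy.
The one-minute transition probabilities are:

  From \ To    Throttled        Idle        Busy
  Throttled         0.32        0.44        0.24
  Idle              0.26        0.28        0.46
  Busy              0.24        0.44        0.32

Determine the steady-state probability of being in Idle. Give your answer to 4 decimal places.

0.3793

Let the stationary distribution be π with π = πP and π_1 + π_2 + π_3 = 1.
π_1 = 0.32·π_1 + 0.26·π_2 + 0.24·π_3
π_2 = 0.44·π_1 + 0.28·π_2 + 0.44·π_3
Solving with the normalization constraint gives π = (0.2691, 0.3793, 0.3516).
So the stationary probability of Idle is 0.3793.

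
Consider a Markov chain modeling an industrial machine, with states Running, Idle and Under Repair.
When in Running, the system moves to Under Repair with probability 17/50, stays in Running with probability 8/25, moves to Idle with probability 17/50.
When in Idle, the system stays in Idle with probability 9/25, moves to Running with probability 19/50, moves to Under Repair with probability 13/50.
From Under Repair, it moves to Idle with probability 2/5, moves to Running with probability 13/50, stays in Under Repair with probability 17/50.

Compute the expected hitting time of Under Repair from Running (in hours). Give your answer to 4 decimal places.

3.2026

Let t(s) be the expected number of hours to first reach Under Repair from state s, with t(Under Repair) = 0. Conditioning on the first hour:
t(Running) = 1 + 0.32·t(Running) + 0.34·t(Idle)
t(Idle) = 1 + 0.38·t(Running) + 0.36·t(Idle)
Solving: t(Running) = 3.2026, t(Idle) = 3.4641.
Expected hours from Running to Under Repair: 3.2026.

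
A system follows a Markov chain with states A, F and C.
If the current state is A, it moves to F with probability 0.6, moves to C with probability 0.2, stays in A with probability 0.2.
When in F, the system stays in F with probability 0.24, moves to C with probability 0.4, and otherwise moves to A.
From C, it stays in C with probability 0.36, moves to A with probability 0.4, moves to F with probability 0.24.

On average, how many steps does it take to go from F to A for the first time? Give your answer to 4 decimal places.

Let t(s) be the expected number of steps to first reach A from state s, with t(A) = 0. Conditioning on the first step:
t(F) = 1 + 0.24·t(F) + 0.4·t(C)
t(C) = 1 + 0.24·t(F) + 0.36·t(C)
Solving: t(F) = 2.6639, t(C) = 2.5615.
Expected steps from F to A: 2.6639.

2.6639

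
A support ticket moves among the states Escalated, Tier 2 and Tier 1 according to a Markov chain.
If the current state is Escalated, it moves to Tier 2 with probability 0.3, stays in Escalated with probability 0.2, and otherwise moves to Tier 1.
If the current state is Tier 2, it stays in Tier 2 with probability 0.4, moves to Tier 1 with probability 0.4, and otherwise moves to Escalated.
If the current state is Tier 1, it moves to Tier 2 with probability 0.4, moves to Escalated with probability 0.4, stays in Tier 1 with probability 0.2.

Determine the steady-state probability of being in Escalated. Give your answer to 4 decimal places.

Let the stationary distribution be π with π = πP and π_1 + π_2 + π_3 = 1.
π_1 = 0.2·π_1 + 0.2·π_2 + 0.4·π_3
π_2 = 0.3·π_1 + 0.4·π_2 + 0.4·π_3
Solving with the normalization constraint gives π = (0.2712, 0.3729, 0.3559).
So the stationary probability of Escalated is 0.2712.

0.2712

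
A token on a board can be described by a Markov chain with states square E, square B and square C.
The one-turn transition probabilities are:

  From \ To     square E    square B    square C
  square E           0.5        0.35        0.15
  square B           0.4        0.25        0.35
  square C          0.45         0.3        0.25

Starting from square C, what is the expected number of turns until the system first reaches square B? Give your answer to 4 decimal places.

Let t(s) be the expected number of turns to first reach square B from state s, with t(square B) = 0. Conditioning on the first turn:
t(square E) = 1 + 0.5·t(square E) + 0.15·t(square C)
t(square C) = 1 + 0.45·t(square E) + 0.25·t(square C)
Solving: t(square E) = 2.9268, t(square C) = 3.0894.
Expected turns from square C to square B: 3.0894.

3.0894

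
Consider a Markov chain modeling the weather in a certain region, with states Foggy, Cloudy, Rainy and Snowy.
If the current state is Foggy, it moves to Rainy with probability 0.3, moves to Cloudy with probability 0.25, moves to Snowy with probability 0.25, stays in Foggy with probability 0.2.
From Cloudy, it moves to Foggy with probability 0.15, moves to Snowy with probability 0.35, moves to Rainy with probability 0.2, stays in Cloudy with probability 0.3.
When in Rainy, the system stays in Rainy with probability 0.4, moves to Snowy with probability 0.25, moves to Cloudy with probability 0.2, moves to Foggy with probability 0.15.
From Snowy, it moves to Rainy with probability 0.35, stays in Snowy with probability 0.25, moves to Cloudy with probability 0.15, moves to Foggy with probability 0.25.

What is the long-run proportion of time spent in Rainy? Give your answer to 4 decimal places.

Let the stationary distribution be π with π = πP and π_1 + π_2 + π_3 + π_4 = 1.
π_1 = 0.2·π_1 + 0.15·π_2 + 0.15·π_3 + 0.25·π_4
π_2 = 0.25·π_1 + 0.3·π_2 + 0.2·π_3 + 0.15·π_4
π_3 = 0.3·π_1 + 0.2·π_2 + 0.4·π_3 + 0.35·π_4
Solving with the normalization constraint gives π = (0.1865, 0.2175, 0.3243, 0.2717).
So the stationary probability of Rainy is 0.3243.

0.3243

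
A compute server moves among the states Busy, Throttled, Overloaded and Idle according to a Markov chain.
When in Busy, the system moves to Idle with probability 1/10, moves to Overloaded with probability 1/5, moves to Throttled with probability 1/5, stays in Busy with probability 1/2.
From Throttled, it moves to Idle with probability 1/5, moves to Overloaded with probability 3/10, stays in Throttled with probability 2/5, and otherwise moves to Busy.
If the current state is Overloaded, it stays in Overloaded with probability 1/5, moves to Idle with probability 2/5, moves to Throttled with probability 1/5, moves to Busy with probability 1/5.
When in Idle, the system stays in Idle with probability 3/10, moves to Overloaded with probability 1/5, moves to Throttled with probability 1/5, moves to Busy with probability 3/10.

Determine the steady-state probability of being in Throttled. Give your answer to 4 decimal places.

0.2500

Let the stationary distribution be π with π = πP and π_1 + π_2 + π_3 + π_4 = 1.
π_1 = 0.5·π_1 + 0.1·π_2 + 0.2·π_3 + 0.3·π_4
π_2 = 0.2·π_1 + 0.4·π_2 + 0.2·π_3 + 0.2·π_4
π_3 = 0.2·π_1 + 0.3·π_2 + 0.2·π_3 + 0.2·π_4
Solving with the normalization constraint gives π = (0.2844, 0.2500, 0.2250, 0.2406).
So the stationary probability of Throttled is 0.2500.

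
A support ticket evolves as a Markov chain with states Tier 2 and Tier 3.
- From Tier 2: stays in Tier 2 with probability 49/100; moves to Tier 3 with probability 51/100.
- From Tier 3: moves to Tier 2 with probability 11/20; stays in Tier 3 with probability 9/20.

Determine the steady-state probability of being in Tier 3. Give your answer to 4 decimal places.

0.4811

Let the stationary distribution be π with π = πP and π_1 + π_2 = 1.
π_1 = 0.49·π_1 + 0.55·π_2
Solving with the normalization constraint gives π = (0.5189, 0.4811).
So the stationary probability of Tier 3 is 0.4811.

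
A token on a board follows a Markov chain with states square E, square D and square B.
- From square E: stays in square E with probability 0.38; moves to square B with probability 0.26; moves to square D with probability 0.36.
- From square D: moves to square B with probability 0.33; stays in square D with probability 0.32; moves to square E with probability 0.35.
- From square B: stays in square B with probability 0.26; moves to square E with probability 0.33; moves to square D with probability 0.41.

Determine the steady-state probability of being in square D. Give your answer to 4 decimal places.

Let the stationary distribution be π with π = πP and π_1 + π_2 + π_3 = 1.
π_1 = 0.38·π_1 + 0.35·π_2 + 0.33·π_3
π_2 = 0.36·π_1 + 0.32·π_2 + 0.41·π_3
Solving with the normalization constraint gives π = (0.3549, 0.3599, 0.2852).
So the stationary probability of square D is 0.3599.

0.3599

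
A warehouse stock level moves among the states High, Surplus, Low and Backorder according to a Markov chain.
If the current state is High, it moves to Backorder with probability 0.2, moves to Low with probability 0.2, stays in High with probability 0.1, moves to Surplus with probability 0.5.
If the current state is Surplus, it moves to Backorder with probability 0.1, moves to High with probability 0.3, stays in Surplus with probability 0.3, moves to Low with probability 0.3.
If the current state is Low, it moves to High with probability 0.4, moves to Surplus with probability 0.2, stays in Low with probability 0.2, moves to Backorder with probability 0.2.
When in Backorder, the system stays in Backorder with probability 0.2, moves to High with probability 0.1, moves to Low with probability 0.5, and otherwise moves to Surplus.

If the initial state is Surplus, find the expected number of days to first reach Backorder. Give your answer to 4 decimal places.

Let t(s) be the expected number of days to first reach Backorder from state s, with t(Backorder) = 0. Conditioning on the first day:
t(High) = 1 + 0.1·t(High) + 0.5·t(Surplus) + 0.2·t(Low)
t(Surplus) = 1 + 0.3·t(High) + 0.3·t(Surplus) + 0.3·t(Low)
t(Low) = 1 + 0.4·t(High) + 0.2·t(Surplus) + 0.2·t(Low)
Solving: t(High) = 6.0891, t(Surplus) = 6.5842, t(Low) = 5.9406.
Expected days from Surplus to Backorder: 6.5842.

6.5842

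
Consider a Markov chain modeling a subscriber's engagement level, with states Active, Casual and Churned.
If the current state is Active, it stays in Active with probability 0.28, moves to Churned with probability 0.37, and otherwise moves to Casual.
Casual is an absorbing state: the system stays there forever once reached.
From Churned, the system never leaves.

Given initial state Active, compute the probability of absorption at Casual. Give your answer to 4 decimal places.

Let h(s) be the probability of absorption at Casual starting from transient state s. Then h(Casual) = 1 and h(Churned) = 0. By first-step analysis:
h(Active) = 0.28·h(Active) + 0.35·1 + 0.37·0
Solving: h(Active) = 0.4861.
Starting from Active, the probability is 0.4861.

0.4861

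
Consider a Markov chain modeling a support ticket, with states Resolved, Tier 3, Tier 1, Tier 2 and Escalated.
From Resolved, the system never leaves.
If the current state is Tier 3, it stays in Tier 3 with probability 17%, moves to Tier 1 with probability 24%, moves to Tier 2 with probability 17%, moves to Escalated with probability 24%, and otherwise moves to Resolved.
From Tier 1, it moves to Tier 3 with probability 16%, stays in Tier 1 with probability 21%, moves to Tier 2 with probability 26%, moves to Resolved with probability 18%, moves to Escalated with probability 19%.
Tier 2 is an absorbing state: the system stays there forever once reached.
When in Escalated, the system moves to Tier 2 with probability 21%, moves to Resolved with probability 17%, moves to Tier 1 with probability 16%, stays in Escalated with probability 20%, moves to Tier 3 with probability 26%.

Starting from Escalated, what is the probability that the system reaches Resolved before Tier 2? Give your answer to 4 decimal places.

0.4527

Let h(s) be the probability of absorption at Resolved starting from transient state s. Then h(Resolved) = 1 and h(Tier 2) = 0. By first-step analysis:
h(Tier 3) = 0.18·1 + 0.17·h(Tier 3) + 0.24·h(Tier 1) + 0.17·0 + 0.24·h(Escalated)
h(Tier 1) = 0.18·1 + 0.16·h(Tier 3) + 0.21·h(Tier 1) + 0.26·0 + 0.19·h(Escalated)
h(Escalated) = 0.17·1 + 0.26·h(Tier 3) + 0.16·h(Tier 1) + 0.21·0 + 0.2·h(Escalated)
Solving: h(Tier 3) = 0.4728, h(Tier 1) = 0.4325, h(Escalated) = 0.4527.
Starting from Escalated, the probability is 0.4527.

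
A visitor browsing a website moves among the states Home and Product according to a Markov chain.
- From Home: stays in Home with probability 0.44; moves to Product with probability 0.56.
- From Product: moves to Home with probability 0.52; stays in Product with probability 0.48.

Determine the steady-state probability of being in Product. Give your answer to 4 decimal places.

0.5185

Let the stationary distribution be π with π = πP and π_1 + π_2 = 1.
π_1 = 0.44·π_1 + 0.52·π_2
Solving with the normalization constraint gives π = (0.4815, 0.5185).
So the stationary probability of Product is 0.5185.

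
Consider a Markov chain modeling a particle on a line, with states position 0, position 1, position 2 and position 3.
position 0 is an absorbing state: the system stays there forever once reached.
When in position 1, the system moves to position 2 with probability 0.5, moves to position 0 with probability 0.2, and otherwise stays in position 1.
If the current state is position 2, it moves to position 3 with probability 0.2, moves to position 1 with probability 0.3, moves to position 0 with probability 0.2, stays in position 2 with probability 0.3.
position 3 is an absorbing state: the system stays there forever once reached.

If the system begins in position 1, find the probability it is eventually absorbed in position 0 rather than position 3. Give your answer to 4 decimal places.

Let h(s) be the probability of absorption at position 0 starting from transient state s. Then h(position 0) = 1 and h(position 3) = 0. By first-step analysis:
h(position 1) = 0.2·1 + 0.3·h(position 1) + 0.5·h(position 2)
h(position 2) = 0.2·1 + 0.3·h(position 1) + 0.3·h(position 2) + 0.2·0
Solving: h(position 1) = 0.7059, h(position 2) = 0.5882.
Starting from position 1, the probability is 0.7059.

0.7059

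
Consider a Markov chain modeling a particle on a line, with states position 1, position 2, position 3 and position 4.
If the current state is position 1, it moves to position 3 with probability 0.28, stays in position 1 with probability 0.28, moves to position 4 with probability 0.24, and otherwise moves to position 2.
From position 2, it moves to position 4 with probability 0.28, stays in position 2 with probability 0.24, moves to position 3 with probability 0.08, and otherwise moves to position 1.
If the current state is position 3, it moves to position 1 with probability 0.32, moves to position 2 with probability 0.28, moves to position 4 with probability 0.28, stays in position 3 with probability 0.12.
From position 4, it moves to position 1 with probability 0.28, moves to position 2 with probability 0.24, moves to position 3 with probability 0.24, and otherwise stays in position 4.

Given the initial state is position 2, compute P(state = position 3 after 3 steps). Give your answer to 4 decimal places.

0.1912

Propagate the distribution vector 3 steps from position 2.
After 0 steps: (0.0000, 1.0000, 0.0000, 0.0000)
After 1 step: (0.4000, 0.2400, 0.0800, 0.2800)
After 2 steps: (0.3120, 0.2272, 0.2080, 0.2528)
After 3 steps: (0.3156, 0.2358, 0.1912, 0.2574)
P(in position 3 after 3 steps) = 0.1912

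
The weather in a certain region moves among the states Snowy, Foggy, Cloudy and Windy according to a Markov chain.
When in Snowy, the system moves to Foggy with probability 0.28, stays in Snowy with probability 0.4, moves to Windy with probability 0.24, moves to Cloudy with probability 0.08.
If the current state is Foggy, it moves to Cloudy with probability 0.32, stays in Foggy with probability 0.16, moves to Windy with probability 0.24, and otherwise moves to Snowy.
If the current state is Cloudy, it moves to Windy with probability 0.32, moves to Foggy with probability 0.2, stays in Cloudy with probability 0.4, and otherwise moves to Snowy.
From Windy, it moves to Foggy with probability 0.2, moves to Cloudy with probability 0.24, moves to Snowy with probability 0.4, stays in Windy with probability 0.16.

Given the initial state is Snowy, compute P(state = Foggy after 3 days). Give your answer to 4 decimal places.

Propagate the distribution vector 3 days from Snowy.
After 0 days: (1.0000, 0.0000, 0.0000, 0.0000)
After 1 day: (0.4000, 0.2800, 0.0800, 0.2400)
After 2 days: (0.3408, 0.2208, 0.2112, 0.2272)
After 3 days: (0.3059, 0.2184, 0.2369, 0.2387)
P(in Foggy after 3 days) = 0.2184

0.2184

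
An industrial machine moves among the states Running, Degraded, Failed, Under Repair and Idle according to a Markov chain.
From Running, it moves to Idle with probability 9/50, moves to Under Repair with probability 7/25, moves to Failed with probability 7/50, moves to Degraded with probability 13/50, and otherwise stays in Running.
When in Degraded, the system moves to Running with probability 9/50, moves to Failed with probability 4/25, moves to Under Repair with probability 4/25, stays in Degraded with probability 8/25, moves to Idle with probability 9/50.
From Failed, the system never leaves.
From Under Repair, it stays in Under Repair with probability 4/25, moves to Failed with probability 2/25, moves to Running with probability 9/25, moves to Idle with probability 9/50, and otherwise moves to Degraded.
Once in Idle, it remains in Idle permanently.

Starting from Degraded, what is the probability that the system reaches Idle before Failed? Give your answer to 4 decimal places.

Let h(s) be the probability of absorption at Idle starting from transient state s. Then h(Idle) = 1 and h(Failed) = 0. By first-step analysis:
h(Running) = 0.14·h(Running) + 0.26·h(Degraded) + 0.14·0 + 0.28·h(Under Repair) + 0.18·1
h(Degraded) = 0.18·h(Running) + 0.32·h(Degraded) + 0.16·0 + 0.16·h(Under Repair) + 0.18·1
h(Under Repair) = 0.36·h(Running) + 0.22·h(Degraded) + 0.08·0 + 0.16·h(Under Repair) + 0.18·1
Solving: h(Running) = 0.5768, h(Degraded) = 0.5605, h(Under Repair) = 0.6083.
Starting from Degraded, the probability is 0.5605.

0.5605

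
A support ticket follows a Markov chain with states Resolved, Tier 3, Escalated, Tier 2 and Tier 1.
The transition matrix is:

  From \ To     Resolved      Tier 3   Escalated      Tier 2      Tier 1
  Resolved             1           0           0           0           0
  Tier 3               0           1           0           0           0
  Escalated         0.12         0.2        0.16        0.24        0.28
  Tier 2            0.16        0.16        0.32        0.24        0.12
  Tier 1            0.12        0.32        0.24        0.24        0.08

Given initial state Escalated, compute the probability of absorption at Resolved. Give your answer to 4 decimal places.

0.3766

Let h(s) be the probability of absorption at Resolved starting from transient state s. Then h(Resolved) = 1 and h(Tier 3) = 0. By first-step analysis:
h(Escalated) = 0.12·1 + 0.2·0 + 0.16·h(Escalated) + 0.24·h(Tier 2) + 0.28·h(Tier 1)
h(Tier 2) = 0.16·1 + 0.16·0 + 0.32·h(Escalated) + 0.24·h(Tier 2) + 0.12·h(Tier 1)
h(Tier 1) = 0.12·1 + 0.32·0 + 0.24·h(Escalated) + 0.24·h(Tier 2) + 0.08·h(Tier 1)
Solving: h(Escalated) = 0.3766, h(Tier 2) = 0.4226, h(Tier 1) = 0.3389.
Starting from Escalated, the probability is 0.3766.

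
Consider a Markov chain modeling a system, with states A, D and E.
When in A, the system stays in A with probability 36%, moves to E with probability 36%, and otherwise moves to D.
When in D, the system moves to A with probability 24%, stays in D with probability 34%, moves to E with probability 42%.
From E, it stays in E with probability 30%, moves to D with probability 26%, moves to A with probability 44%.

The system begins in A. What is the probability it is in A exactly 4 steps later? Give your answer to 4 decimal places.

0.3537

Propagate the distribution vector 4 steps from A.
After 0 steps: (1.0000, 0.0000, 0.0000)
After 1 step: (0.3600, 0.2800, 0.3600)
After 2 steps: (0.3552, 0.2896, 0.3552)
After 3 steps: (0.3537, 0.2903, 0.3561)
After 4 steps: (0.3537, 0.2903, 0.3561)
P(in A after 4 steps) = 0.3537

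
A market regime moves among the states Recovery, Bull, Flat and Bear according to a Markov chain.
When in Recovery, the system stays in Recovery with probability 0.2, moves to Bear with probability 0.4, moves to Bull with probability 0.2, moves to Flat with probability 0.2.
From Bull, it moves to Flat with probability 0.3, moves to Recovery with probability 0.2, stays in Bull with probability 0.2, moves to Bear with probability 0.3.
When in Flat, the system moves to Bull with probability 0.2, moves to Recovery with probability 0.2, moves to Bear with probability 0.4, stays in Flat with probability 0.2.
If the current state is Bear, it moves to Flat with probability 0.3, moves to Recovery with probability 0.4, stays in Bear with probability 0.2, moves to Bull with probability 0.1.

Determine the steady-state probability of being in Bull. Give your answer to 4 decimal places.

0.1681

Let the stationary distribution be π with π = πP and π_1 + π_2 + π_3 + π_4 = 1.
π_1 = 0.2·π_1 + 0.2·π_2 + 0.2·π_3 + 0.4·π_4
π_2 = 0.2·π_1 + 0.2·π_2 + 0.2·π_3 + 0.1·π_4
π_3 = 0.2·π_1 + 0.3·π_2 + 0.2·π_3 + 0.3·π_4
Solving with the normalization constraint gives π = (0.2639, 0.1681, 0.2487, 0.3193).
So the stationary probability of Bull is 0.1681.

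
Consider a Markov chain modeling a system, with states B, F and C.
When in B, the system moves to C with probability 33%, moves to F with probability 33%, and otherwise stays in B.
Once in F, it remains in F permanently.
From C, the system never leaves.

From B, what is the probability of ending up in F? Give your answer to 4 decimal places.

0.5000

Let h(s) be the probability of absorption at F starting from transient state s. Then h(F) = 1 and h(C) = 0. By first-step analysis:
h(B) = 0.34·h(B) + 0.33·1 + 0.33·0
Solving: h(B) = 0.5000.
Starting from B, the probability is 0.5000.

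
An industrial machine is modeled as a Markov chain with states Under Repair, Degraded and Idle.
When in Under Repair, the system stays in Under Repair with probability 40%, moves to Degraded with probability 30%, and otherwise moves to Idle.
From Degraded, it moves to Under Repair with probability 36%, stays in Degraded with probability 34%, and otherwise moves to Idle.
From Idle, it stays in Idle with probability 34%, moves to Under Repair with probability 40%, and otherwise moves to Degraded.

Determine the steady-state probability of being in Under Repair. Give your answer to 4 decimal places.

Let the stationary distribution be π with π = πP and π_1 + π_2 + π_3 = 1.
π_1 = 0.4·π_1 + 0.36·π_2 + 0.4·π_3
π_2 = 0.3·π_1 + 0.34·π_2 + 0.26·π_3
Solving with the normalization constraint gives π = (0.3880, 0.2995, 0.3125).
So the stationary probability of Under Repair is 0.3880.

0.3880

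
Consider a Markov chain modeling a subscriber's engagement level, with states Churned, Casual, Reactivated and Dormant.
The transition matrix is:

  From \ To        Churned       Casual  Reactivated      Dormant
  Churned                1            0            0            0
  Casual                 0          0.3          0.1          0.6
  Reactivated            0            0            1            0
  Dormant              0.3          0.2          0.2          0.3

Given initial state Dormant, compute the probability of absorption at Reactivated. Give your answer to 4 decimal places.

Let h(s) be the probability of absorption at Reactivated starting from transient state s. Then h(Reactivated) = 1 and h(Churned) = 0. By first-step analysis:
h(Casual) = 0.3·h(Casual) + 0.1·1 + 0.6·h(Dormant)
h(Dormant) = 0.3·0 + 0.2·h(Casual) + 0.2·1 + 0.3·h(Dormant)
Solving: h(Casual) = 0.5135, h(Dormant) = 0.4324.
Starting from Dormant, the probability is 0.4324.

0.4324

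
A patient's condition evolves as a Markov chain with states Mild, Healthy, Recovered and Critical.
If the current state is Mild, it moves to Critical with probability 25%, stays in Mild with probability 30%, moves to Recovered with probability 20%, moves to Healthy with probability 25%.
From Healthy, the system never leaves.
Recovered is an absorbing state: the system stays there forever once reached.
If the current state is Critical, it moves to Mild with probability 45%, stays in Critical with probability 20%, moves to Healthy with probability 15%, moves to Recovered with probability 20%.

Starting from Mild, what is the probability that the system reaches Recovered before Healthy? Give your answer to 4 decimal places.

0.4693

Let h(s) be the probability of absorption at Recovered starting from transient state s. Then h(Recovered) = 1 and h(Healthy) = 0. By first-step analysis:
h(Mild) = 0.3·h(Mild) + 0.25·0 + 0.2·1 + 0.25·h(Critical)
h(Critical) = 0.45·h(Mild) + 0.15·0 + 0.2·1 + 0.2·h(Critical)
Solving: h(Mild) = 0.4693, h(Critical) = 0.5140.
Starting from Mild, the probability is 0.4693.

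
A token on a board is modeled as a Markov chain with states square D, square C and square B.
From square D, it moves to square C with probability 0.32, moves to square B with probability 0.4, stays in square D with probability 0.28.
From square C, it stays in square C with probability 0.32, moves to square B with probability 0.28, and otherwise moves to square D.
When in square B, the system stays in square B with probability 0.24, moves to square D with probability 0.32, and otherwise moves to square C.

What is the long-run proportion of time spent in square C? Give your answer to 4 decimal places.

Let the stationary distribution be π with π = πP and π_1 + π_2 + π_3 = 1.
π_1 = 0.28·π_1 + 0.4·π_2 + 0.32·π_3
π_2 = 0.32·π_1 + 0.32·π_2 + 0.44·π_3
Solving with the normalization constraint gives π = (0.3351, 0.3569, 0.3079).
So the stationary probability of square C is 0.3569.

0.3569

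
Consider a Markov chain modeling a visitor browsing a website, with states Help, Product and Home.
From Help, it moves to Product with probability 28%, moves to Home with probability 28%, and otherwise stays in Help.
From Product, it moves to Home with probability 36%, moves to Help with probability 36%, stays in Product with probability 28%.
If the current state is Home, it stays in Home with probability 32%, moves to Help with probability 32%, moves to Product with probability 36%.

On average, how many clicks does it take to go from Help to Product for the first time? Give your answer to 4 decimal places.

3.2967

Let t(s) be the expected number of clicks to first reach Product from state s, with t(Product) = 0. Conditioning on the first click:
t(Help) = 1 + 0.44·t(Help) + 0.28·t(Home)
t(Home) = 1 + 0.32·t(Help) + 0.32·t(Home)
Solving: t(Help) = 3.2967, t(Home) = 3.0220.
Expected clicks from Help to Product: 3.2967.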